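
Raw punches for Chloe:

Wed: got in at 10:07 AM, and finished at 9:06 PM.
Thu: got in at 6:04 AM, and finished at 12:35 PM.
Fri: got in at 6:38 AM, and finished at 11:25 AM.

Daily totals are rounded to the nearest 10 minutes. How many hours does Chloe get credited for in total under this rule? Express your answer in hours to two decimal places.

Wed: 10:07 AM–9:06 PM = 10 h 59 min → rounds to 11 h 0 min
Thu: 6:04 AM–12:35 PM = 6 h 31 min → rounds to 6 h 30 min
Fri: 6:38 AM–11:25 AM = 4 h 47 min → rounds to 4 h 50 min
Total credited: 22 h 20 min.

22.33 hours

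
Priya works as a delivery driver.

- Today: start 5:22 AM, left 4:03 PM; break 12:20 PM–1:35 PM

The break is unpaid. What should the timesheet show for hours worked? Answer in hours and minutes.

9 h 26 min

Today: 5:22 AM–4:03 PM = 10 h 41 min; less 75 min break → 9 h 26 min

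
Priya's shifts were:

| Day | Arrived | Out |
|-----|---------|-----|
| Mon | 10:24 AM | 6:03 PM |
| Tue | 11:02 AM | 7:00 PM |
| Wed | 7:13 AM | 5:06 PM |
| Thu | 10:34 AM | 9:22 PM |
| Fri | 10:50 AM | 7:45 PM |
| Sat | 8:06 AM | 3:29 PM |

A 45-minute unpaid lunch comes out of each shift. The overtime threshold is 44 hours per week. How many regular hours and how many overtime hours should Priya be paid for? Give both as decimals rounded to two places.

Regular 44.00 hours, overtime 4.10 hours

Mon: 10:24 AM–6:03 PM = 7 h 39 min; less 45 min break → 6 h 54 min
Tue: 11:02 AM–7:00 PM = 7 h 58 min; less 45 min break → 7 h 13 min
Wed: 7:13 AM–5:06 PM = 9 h 53 min; less 45 min break → 9 h 8 min
Thu: 10:34 AM–9:22 PM = 10 h 48 min; less 45 min break → 10 h 3 min
Fri: 10:50 AM–7:45 PM = 8 h 55 min; less 45 min break → 8 h 10 min
Sat: 8:06 AM–3:29 PM = 7 h 23 min; less 45 min break → 6 h 38 min
Total worked: 48 h 6 min = 48.10 h.
Threshold 44 h → overtime 4 h 6 min, regular 44 h 0 min.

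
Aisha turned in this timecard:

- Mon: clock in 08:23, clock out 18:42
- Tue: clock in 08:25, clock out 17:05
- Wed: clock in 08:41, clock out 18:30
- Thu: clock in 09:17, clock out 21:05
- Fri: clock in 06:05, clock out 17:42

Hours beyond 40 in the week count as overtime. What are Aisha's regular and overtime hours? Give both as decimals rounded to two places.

Regular 40.00 hours, overtime 12.22 hours

Mon: 08:23–18:42 = 10 h 19 min
Tue: 08:25–17:05 = 8 h 40 min
Wed: 08:41–18:30 = 9 h 49 min
Thu: 09:17–21:05 = 11 h 48 min
Fri: 06:05–17:42 = 11 h 37 min
Total worked: 52 h 13 min = 52.22 h.
Threshold 40 h → overtime 12 h 13 min, regular 40 h 0 min.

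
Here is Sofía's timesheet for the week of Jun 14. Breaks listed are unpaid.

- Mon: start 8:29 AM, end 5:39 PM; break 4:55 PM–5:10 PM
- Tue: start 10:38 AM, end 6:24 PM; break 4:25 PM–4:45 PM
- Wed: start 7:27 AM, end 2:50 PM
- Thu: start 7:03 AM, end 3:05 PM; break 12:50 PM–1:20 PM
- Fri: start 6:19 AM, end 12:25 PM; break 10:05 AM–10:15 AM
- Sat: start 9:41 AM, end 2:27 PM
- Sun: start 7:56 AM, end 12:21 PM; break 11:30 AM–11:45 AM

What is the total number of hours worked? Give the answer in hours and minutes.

46 h 8 min

Mon: 8:29 AM–5:39 PM = 9 h 10 min; less 15 min break → 8 h 55 min
Tue: 10:38 AM–6:24 PM = 7 h 46 min; less 20 min break → 7 h 26 min
Wed: 7:27 AM–2:50 PM = 7 h 23 min
Thu: 7:03 AM–3:05 PM = 8 h 2 min; less 30 min break → 7 h 32 min
Fri: 6:19 AM–12:25 PM = 6 h 6 min; less 10 min break → 5 h 56 min
Sat: 9:41 AM–2:27 PM = 4 h 46 min
Sun: 7:56 AM–12:21 PM = 4 h 25 min; less 15 min break → 4 h 10 min
Total: 8 h 55 min + 7 h 26 min + 7 h 23 min + 7 h 32 min + 5 h 56 min + 4 h 46 min + 4 h 10 min = 46 h 8 min.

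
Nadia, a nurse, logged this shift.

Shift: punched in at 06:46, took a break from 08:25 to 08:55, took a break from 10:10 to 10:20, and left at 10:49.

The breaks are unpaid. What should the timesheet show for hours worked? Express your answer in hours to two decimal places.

Shift: 06:46–10:49 = 4 h 3 min; less 40 min break → 3 h 23 min

3.38 hours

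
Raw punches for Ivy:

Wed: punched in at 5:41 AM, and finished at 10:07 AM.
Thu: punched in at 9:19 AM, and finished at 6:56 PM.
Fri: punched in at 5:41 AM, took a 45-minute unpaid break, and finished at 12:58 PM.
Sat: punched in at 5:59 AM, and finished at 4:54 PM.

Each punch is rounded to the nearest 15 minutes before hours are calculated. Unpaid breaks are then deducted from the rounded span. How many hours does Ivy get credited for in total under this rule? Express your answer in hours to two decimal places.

Wed: in 5:41 AM→5:45 AM, out 10:07 AM→10:00 AM; 4 h 15 min
Thu: in 9:19 AM→9:15 AM, out 6:56 PM→7:00 PM; 9 h 45 min
Fri: in 5:41 AM→5:45 AM, out 12:58 PM→1:00 PM; 7 h 15 min − 45 min = 6 h 30 min
Sat: in 5:59 AM→6:00 AM, out 4:54 PM→5:00 PM; 11 h 0 min
Total credited: 31 h 30 min.

31.50 hours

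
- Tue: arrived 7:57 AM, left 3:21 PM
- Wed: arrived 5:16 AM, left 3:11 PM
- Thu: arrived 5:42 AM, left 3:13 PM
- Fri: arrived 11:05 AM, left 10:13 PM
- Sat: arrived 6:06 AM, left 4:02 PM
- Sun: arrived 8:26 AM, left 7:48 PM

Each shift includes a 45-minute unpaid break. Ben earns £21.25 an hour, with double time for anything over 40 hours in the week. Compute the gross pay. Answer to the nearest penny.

£1477.58

Tue: 7:57 AM–3:21 PM = 7 h 24 min; less 45 min break → 6 h 39 min
Wed: 5:16 AM–3:11 PM = 9 h 55 min; less 45 min break → 9 h 10 min
Thu: 5:42 AM–3:13 PM = 9 h 31 min; less 45 min break → 8 h 46 min
Fri: 11:05 AM–10:13 PM = 11 h 8 min; less 45 min break → 10 h 23 min
Sat: 6:06 AM–4:02 PM = 9 h 56 min; less 45 min break → 9 h 11 min
Sun: 8:26 AM–7:48 PM = 11 h 22 min; less 45 min break → 10 h 37 min
Total worked: 54 h 46 min = 3286 min.
Regular 40 h 0 min = 2400 min at £21.25/h; overtime 14 h 46 min = 886 min at £42.50/h.
Pay = (2400 × £21.25 + 886 × £42.50) ÷ 60 = £1477.58.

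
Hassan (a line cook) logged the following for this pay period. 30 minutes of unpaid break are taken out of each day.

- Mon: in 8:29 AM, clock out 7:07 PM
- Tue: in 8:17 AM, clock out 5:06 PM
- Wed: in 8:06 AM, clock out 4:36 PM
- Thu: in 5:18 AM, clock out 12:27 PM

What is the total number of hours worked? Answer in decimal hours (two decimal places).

33.10 hours

Mon: 8:29 AM–7:07 PM = 10 h 38 min; less 30 min break → 10 h 8 min
Tue: 8:17 AM–5:06 PM = 8 h 49 min; less 30 min break → 8 h 19 min
Wed: 8:06 AM–4:36 PM = 8 h 30 min; less 30 min break → 8 h 0 min
Thu: 5:18 AM–12:27 PM = 7 h 9 min; less 30 min break → 6 h 39 min
Total: 10 h 8 min + 8 h 19 min + 8 h 0 min + 6 h 39 min = 33 h 6 min.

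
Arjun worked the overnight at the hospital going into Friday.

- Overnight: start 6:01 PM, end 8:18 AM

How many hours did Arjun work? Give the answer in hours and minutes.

Overnight: 6:01 PM → midnight = 5 h 59 min; midnight → 8:18 AM = 8 h 18 min; span 14 h 17 min

14 h 17 min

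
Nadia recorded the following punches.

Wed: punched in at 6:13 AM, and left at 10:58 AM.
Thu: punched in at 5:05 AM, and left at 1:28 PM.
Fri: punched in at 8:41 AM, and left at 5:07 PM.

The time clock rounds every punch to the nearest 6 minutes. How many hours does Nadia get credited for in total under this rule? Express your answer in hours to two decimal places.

Wed: in 6:13 AM→6:12 AM, out 10:58 AM→11:00 AM; 4 h 48 min
Thu: in 5:05 AM→5:06 AM, out 1:28 PM→1:30 PM; 8 h 24 min
Fri: in 8:41 AM→8:42 AM, out 5:07 PM→5:06 PM; 8 h 24 min
Total credited: 21 h 36 min.

21.60 hours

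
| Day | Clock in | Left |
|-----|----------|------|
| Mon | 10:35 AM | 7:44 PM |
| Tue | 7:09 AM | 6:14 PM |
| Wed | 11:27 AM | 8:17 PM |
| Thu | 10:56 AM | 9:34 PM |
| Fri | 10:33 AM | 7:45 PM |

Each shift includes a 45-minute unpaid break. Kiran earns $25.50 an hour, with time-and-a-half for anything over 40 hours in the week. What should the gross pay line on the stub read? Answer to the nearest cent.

$1216.99

Mon: 10:35 AM–7:44 PM = 9 h 9 min; less 45 min break → 8 h 24 min
Tue: 7:09 AM–6:14 PM = 11 h 5 min; less 45 min break → 10 h 20 min
Wed: 11:27 AM–8:17 PM = 8 h 50 min; less 45 min break → 8 h 5 min
Thu: 10:56 AM–9:34 PM = 10 h 38 min; less 45 min break → 9 h 53 min
Fri: 10:33 AM–7:45 PM = 9 h 12 min; less 45 min break → 8 h 27 min
Total worked: 45 h 9 min = 2709 min.
Regular 40 h 0 min = 2400 min at $25.50/h; overtime 5 h 9 min = 309 min at $38.25/h.
Pay = (2400 × $25.50 + 309 × $38.25) ÷ 60 = $1216.99.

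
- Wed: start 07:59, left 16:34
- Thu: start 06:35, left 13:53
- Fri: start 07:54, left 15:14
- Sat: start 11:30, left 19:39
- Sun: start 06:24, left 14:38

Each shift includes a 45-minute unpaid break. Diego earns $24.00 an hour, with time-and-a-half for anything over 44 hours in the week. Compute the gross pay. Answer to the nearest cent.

Wed: 07:59–16:34 = 8 h 35 min; less 45 min break → 7 h 50 min
Thu: 06:35–13:53 = 7 h 18 min; less 45 min break → 6 h 33 min
Fri: 07:54–15:14 = 7 h 20 min; less 45 min break → 6 h 35 min
Sat: 11:30–19:39 = 8 h 9 min; less 45 min break → 7 h 24 min
Sun: 06:24–14:38 = 8 h 14 min; less 45 min break → 7 h 29 min
Total worked: 35 h 51 min = 2151 min.
Regular 35 h 51 min = 2151 min at $24.00/h; overtime 0 h 0 min = 0 min at $36.00/h.
Pay = (2151 × $24.00 + 0 × $36.00) ÷ 60 = $860.40.

$860.40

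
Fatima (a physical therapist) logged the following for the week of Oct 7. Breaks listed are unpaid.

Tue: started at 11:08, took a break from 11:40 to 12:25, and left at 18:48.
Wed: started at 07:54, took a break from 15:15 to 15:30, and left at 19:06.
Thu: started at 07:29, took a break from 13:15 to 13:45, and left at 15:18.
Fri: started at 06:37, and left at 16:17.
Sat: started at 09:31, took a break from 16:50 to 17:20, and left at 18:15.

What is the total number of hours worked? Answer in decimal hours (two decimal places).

43.08 hours

Tue: 11:08–18:48 = 7 h 40 min; less 45 min break → 6 h 55 min
Wed: 07:54–19:06 = 11 h 12 min; less 15 min break → 10 h 57 min
Thu: 07:29–15:18 = 7 h 49 min; less 30 min break → 7 h 19 min
Fri: 06:37–16:17 = 9 h 40 min
Sat: 09:31–18:15 = 8 h 44 min; less 30 min break → 8 h 14 min
Total: 6 h 55 min + 10 h 57 min + 7 h 19 min + 9 h 40 min + 8 h 14 min = 43 h 5 min.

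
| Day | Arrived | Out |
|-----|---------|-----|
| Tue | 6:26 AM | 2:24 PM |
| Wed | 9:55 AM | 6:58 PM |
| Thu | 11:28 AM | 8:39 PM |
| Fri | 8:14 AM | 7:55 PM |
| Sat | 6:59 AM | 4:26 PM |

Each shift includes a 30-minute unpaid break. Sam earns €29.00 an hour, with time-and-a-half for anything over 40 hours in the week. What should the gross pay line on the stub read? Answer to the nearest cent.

€1370.25

Tue: 6:26 AM–2:24 PM = 7 h 58 min; less 30 min break → 7 h 28 min
Wed: 9:55 AM–6:58 PM = 9 h 3 min; less 30 min break → 8 h 33 min
Thu: 11:28 AM–8:39 PM = 9 h 11 min; less 30 min break → 8 h 41 min
Fri: 8:14 AM–7:55 PM = 11 h 41 min; less 30 min break → 11 h 11 min
Sat: 6:59 AM–4:26 PM = 9 h 27 min; less 30 min break → 8 h 57 min
Total worked: 44 h 50 min = 2690 min.
Regular 40 h 0 min = 2400 min at €29.00/h; overtime 4 h 50 min = 290 min at €43.50/h.
Pay = (2400 × €29.00 + 290 × €43.50) ÷ 60 = €1370.25.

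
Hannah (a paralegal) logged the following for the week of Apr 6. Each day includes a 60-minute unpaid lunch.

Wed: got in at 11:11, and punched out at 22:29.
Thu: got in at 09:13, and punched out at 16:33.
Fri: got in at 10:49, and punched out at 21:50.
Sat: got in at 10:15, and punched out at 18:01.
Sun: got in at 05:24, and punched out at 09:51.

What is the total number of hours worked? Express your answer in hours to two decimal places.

36.87 hours

Wed: 11:11–22:29 = 11 h 18 min; less 60 min break → 10 h 18 min
Thu: 09:13–16:33 = 7 h 20 min; less 60 min break → 6 h 20 min
Fri: 10:49–21:50 = 11 h 1 min; less 60 min break → 10 h 1 min
Sat: 10:15–18:01 = 7 h 46 min; less 60 min break → 6 h 46 min
Sun: 05:24–09:51 = 4 h 27 min; less 60 min break → 3 h 27 min
Total: 10 h 18 min + 6 h 20 min + 10 h 1 min + 6 h 46 min + 3 h 27 min = 36 h 52 min.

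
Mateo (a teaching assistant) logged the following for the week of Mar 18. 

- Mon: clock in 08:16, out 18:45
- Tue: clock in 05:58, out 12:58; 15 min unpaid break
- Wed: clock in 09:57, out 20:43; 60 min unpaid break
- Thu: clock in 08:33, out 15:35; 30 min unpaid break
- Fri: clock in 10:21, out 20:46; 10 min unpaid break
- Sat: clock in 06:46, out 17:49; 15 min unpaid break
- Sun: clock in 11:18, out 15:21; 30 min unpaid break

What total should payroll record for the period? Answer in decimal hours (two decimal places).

Mon: 08:16–18:45 = 10 h 29 min
Tue: 05:58–12:58 = 7 h 0 min; less 15 min break → 6 h 45 min
Wed: 09:57–20:43 = 10 h 46 min; less 60 min break → 9 h 46 min
Thu: 08:33–15:35 = 7 h 2 min; less 30 min break → 6 h 32 min
Fri: 10:21–20:46 = 10 h 25 min; less 10 min break → 10 h 15 min
Sat: 06:46–17:49 = 11 h 3 min; less 15 min break → 10 h 48 min
Sun: 11:18–15:21 = 4 h 3 min; less 30 min break → 3 h 33 min
Total: 10 h 29 min + 6 h 45 min + 9 h 46 min + 6 h 32 min + 10 h 15 min + 10 h 48 min + 3 h 33 min = 58 h 8 min.

58.13 hours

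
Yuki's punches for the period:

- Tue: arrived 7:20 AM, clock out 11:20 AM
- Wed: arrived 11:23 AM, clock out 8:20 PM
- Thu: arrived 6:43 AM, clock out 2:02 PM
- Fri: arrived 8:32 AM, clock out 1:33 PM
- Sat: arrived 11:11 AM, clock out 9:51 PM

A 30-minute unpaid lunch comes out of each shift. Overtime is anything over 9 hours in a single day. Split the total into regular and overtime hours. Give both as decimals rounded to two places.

Tue: 7:20 AM–11:20 AM = 4 h 0 min; less 30 min break → 3 h 30 min
Wed: 11:23 AM–8:20 PM = 8 h 57 min; less 30 min break → 8 h 27 min
Thu: 6:43 AM–2:02 PM = 7 h 19 min; less 30 min break → 6 h 49 min
Fri: 8:32 AM–1:33 PM = 5 h 1 min; less 30 min break → 4 h 31 min
Sat: 11:11 AM–9:51 PM = 10 h 40 min; less 30 min break → 10 h 10 min
Tue reg 3 h 30 min / OT 0 h 0 min; Wed reg 8 h 27 min / OT 0 h 0 min; Thu reg 6 h 49 min / OT 0 h 0 min; Fri reg 4 h 31 min / OT 0 h 0 min; Sat reg 9 h 0 min / OT 1 h 10 min.
Totals: regular 32 h 17 min, overtime 1 h 10 min.

Regular 32.28 hours, overtime 1.17 hours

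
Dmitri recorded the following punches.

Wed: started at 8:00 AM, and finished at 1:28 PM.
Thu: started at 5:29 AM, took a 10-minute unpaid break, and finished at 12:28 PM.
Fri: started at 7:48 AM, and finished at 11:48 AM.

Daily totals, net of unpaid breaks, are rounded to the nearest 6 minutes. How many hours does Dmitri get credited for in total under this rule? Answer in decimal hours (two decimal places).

16.30 hours

Wed: 8:00 AM–1:28 PM = 5 h 28 min → rounds to 5 h 30 min
Thu: 5:29 AM–12:28 PM = 6 h 59 min − 10 min = 6 h 49 min → rounds to 6 h 48 min
Fri: 7:48 AM–11:48 AM = 4 h 0 min → rounds to 4 h 0 min
Total credited: 16 h 18 min.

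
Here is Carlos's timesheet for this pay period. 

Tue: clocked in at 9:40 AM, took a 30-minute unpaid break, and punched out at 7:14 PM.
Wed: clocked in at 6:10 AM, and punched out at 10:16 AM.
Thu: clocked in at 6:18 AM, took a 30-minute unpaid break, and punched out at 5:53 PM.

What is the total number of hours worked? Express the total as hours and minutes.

Tue: 9:40 AM–7:14 PM = 9 h 34 min; less 30 min break → 9 h 4 min
Wed: 6:10 AM–10:16 AM = 4 h 6 min
Thu: 6:18 AM–5:53 PM = 11 h 35 min; less 30 min break → 11 h 5 min
Total: 9 h 4 min + 4 h 6 min + 11 h 5 min = 24 h 15 min.

24 h 15 min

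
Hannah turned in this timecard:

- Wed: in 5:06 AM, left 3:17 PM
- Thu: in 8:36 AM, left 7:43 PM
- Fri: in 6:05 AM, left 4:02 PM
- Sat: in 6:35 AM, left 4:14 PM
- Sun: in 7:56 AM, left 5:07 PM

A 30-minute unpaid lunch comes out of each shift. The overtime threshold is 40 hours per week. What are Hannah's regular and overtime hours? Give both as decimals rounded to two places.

Regular 40.00 hours, overtime 7.58 hours

Wed: 5:06 AM–3:17 PM = 10 h 11 min; less 30 min break → 9 h 41 min
Thu: 8:36 AM–7:43 PM = 11 h 7 min; less 30 min break → 10 h 37 min
Fri: 6:05 AM–4:02 PM = 9 h 57 min; less 30 min break → 9 h 27 min
Sat: 6:35 AM–4:14 PM = 9 h 39 min; less 30 min break → 9 h 9 min
Sun: 7:56 AM–5:07 PM = 9 h 11 min; less 30 min break → 8 h 41 min
Total worked: 47 h 35 min = 47.58 h.
Threshold 40 h → overtime 7 h 35 min, regular 40 h 0 min.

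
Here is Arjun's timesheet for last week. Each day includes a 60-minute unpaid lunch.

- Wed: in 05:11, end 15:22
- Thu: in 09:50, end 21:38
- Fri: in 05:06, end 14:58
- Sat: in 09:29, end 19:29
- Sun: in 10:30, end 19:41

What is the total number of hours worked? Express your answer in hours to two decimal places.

46.03 hours

Wed: 05:11–15:22 = 10 h 11 min; less 60 min break → 9 h 11 min
Thu: 09:50–21:38 = 11 h 48 min; less 60 min break → 10 h 48 min
Fri: 05:06–14:58 = 9 h 52 min; less 60 min break → 8 h 52 min
Sat: 09:29–19:29 = 10 h 0 min; less 60 min break → 9 h 0 min
Sun: 10:30–19:41 = 9 h 11 min; less 60 min break → 8 h 11 min
Total: 9 h 11 min + 10 h 48 min + 8 h 52 min + 9 h 0 min + 8 h 11 min = 46 h 2 min.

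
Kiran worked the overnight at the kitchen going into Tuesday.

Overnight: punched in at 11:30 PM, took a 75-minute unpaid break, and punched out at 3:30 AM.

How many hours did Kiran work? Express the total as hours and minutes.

Overnight: 11:30 PM → midnight = 0 h 30 min; midnight → 3:30 AM = 3 h 30 min; span 4 h 0 min; less 75 min break → 2 h 45 min

2 h 45 min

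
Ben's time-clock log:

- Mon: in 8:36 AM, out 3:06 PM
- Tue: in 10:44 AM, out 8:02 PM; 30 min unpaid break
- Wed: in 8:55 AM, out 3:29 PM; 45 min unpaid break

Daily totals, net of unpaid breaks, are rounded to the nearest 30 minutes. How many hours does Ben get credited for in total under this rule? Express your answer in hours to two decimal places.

Mon: 8:36 AM–3:06 PM = 6 h 30 min → rounds to 6 h 30 min
Tue: 10:44 AM–8:02 PM = 9 h 18 min − 30 min = 8 h 48 min → rounds to 9 h 0 min
Wed: 8:55 AM–3:29 PM = 6 h 34 min − 45 min = 5 h 49 min → rounds to 6 h 0 min
Total credited: 21 h 30 min.

21.50 hours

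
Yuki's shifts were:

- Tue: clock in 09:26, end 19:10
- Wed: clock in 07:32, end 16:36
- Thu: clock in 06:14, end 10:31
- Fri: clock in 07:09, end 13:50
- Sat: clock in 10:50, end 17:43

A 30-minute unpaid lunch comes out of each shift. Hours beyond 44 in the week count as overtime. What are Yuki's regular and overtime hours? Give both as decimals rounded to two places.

Regular 34.15 hours, overtime 0.00 hours

Tue: 09:26–19:10 = 9 h 44 min; less 30 min break → 9 h 14 min
Wed: 07:32–16:36 = 9 h 4 min; less 30 min break → 8 h 34 min
Thu: 06:14–10:31 = 4 h 17 min; less 30 min break → 3 h 47 min
Fri: 07:09–13:50 = 6 h 41 min; less 30 min break → 6 h 11 min
Sat: 10:50–17:43 = 6 h 53 min; less 30 min break → 6 h 23 min
Total worked: 34 h 9 min = 34.15 h.
Threshold 44 h → overtime 0 h 0 min, regular 34 h 9 min.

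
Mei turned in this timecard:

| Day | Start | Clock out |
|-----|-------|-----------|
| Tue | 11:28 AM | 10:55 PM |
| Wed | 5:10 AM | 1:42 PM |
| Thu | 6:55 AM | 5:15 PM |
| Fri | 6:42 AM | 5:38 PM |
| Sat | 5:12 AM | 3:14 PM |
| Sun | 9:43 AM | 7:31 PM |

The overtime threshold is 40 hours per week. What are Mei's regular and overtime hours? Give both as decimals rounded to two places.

Regular 40.00 hours, overtime 21.08 hours

Tue: 11:28 AM–10:55 PM = 11 h 27 min
Wed: 5:10 AM–1:42 PM = 8 h 32 min
Thu: 6:55 AM–5:15 PM = 10 h 20 min
Fri: 6:42 AM–5:38 PM = 10 h 56 min
Sat: 5:12 AM–3:14 PM = 10 h 2 min
Sun: 9:43 AM–7:31 PM = 9 h 48 min
Total worked: 61 h 5 min = 61.08 h.
Threshold 40 h → overtime 21 h 5 min, regular 40 h 0 min.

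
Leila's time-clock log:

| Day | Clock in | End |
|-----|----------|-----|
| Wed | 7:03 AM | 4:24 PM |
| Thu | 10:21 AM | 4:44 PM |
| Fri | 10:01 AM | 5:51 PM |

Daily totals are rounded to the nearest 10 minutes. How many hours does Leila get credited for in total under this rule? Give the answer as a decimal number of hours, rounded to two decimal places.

23.50 hours

Wed: 7:03 AM–4:24 PM = 9 h 21 min → rounds to 9 h 20 min
Thu: 10:21 AM–4:44 PM = 6 h 23 min → rounds to 6 h 20 min
Fri: 10:01 AM–5:51 PM = 7 h 50 min → rounds to 7 h 50 min
Total credited: 23 h 30 min.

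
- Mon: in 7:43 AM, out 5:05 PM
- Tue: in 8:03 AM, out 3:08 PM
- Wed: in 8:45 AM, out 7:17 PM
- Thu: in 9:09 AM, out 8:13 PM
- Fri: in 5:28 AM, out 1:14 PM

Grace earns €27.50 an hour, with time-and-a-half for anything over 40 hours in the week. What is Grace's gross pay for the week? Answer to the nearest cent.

Mon: 7:43 AM–5:05 PM = 9 h 22 min
Tue: 8:03 AM–3:08 PM = 7 h 5 min
Wed: 8:45 AM–7:17 PM = 10 h 32 min
Thu: 9:09 AM–8:13 PM = 11 h 4 min
Fri: 5:28 AM–1:14 PM = 7 h 46 min
Total worked: 45 h 49 min = 2749 min.
Regular 40 h 0 min = 2400 min at €27.50/h; overtime 5 h 49 min = 349 min at €41.25/h.
Pay = (2400 × €27.50 + 349 × €41.25) ÷ 60 = €1339.94.

€1339.94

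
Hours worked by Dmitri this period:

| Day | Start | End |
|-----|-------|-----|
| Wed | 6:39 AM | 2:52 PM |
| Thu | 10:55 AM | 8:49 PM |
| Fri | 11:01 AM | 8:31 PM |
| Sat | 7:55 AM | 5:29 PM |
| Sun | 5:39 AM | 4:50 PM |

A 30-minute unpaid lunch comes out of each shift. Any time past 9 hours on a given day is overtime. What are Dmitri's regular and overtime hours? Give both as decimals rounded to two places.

Wed: 6:39 AM–2:52 PM = 8 h 13 min; less 30 min break → 7 h 43 min
Thu: 10:55 AM–8:49 PM = 9 h 54 min; less 30 min break → 9 h 24 min
Fri: 11:01 AM–8:31 PM = 9 h 30 min; less 30 min break → 9 h 0 min
Sat: 7:55 AM–5:29 PM = 9 h 34 min; less 30 min break → 9 h 4 min
Sun: 5:39 AM–4:50 PM = 11 h 11 min; less 30 min break → 10 h 41 min
Wed reg 7 h 43 min / OT 0 h 0 min; Thu reg 9 h 0 min / OT 0 h 24 min; Fri reg 9 h 0 min / OT 0 h 0 min; Sat reg 9 h 0 min / OT 0 h 4 min; Sun reg 9 h 0 min / OT 1 h 41 min.
Totals: regular 43 h 43 min, overtime 2 h 9 min.

Regular 43.72 hours, overtime 2.15 hours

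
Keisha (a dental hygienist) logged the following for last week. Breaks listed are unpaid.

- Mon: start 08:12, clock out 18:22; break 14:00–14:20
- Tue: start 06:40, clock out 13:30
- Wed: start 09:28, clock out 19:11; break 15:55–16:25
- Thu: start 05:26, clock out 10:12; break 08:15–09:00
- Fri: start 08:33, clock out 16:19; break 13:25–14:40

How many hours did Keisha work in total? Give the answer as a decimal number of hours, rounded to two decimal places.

Mon: 08:12–18:22 = 10 h 10 min; less 20 min break → 9 h 50 min
Tue: 06:40–13:30 = 6 h 50 min
Wed: 09:28–19:11 = 9 h 43 min; less 30 min break → 9 h 13 min
Thu: 05:26–10:12 = 4 h 46 min; less 45 min break → 4 h 1 min
Fri: 08:33–16:19 = 7 h 46 min; less 75 min break → 6 h 31 min
Total: 9 h 50 min + 6 h 50 min + 9 h 13 min + 4 h 1 min + 6 h 31 min = 36 h 25 min.

36.42 hours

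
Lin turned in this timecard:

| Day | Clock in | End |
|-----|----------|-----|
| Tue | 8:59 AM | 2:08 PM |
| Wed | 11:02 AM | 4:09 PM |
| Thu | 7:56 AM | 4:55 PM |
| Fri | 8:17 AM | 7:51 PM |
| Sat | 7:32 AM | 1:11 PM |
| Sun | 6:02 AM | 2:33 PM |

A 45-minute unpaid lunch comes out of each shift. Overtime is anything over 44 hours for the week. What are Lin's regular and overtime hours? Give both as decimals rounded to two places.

Regular 40.48 hours, overtime 0.00 hours

Tue: 8:59 AM–2:08 PM = 5 h 9 min; less 45 min break → 4 h 24 min
Wed: 11:02 AM–4:09 PM = 5 h 7 min; less 45 min break → 4 h 22 min
Thu: 7:56 AM–4:55 PM = 8 h 59 min; less 45 min break → 8 h 14 min
Fri: 8:17 AM–7:51 PM = 11 h 34 min; less 45 min break → 10 h 49 min
Sat: 7:32 AM–1:11 PM = 5 h 39 min; less 45 min break → 4 h 54 min
Sun: 6:02 AM–2:33 PM = 8 h 31 min; less 45 min break → 7 h 46 min
Total worked: 40 h 29 min = 40.48 h.
Threshold 44 h → overtime 0 h 0 min, regular 40 h 29 min.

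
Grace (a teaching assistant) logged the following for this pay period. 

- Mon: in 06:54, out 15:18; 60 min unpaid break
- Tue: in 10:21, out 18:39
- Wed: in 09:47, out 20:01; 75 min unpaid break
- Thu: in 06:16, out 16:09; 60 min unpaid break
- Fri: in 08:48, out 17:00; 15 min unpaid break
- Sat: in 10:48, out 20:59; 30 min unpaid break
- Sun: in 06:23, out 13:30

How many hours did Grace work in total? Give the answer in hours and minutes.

58 h 19 min

Mon: 06:54–15:18 = 8 h 24 min; less 60 min break → 7 h 24 min
Tue: 10:21–18:39 = 8 h 18 min
Wed: 09:47–20:01 = 10 h 14 min; less 75 min break → 8 h 59 min
Thu: 06:16–16:09 = 9 h 53 min; less 60 min break → 8 h 53 min
Fri: 08:48–17:00 = 8 h 12 min; less 15 min break → 7 h 57 min
Sat: 10:48–20:59 = 10 h 11 min; less 30 min break → 9 h 41 min
Sun: 06:23–13:30 = 7 h 7 min
Total: 7 h 24 min + 8 h 18 min + 8 h 59 min + 8 h 53 min + 7 h 57 min + 9 h 41 min + 7 h 7 min = 58 h 19 min.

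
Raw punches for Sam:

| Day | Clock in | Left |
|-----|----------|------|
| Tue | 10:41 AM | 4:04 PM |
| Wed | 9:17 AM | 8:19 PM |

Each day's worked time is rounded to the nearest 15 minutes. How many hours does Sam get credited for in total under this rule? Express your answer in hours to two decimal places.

16.50 hours

Tue: 10:41 AM–4:04 PM = 5 h 23 min → rounds to 5 h 30 min
Wed: 9:17 AM–8:19 PM = 11 h 2 min → rounds to 11 h 0 min
Total credited: 16 h 30 min.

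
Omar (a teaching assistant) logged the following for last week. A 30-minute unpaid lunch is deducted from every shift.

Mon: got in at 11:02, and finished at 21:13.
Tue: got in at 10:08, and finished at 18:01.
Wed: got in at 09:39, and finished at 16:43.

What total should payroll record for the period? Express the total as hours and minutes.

23 h 38 min

Mon: 11:02–21:13 = 10 h 11 min; less 30 min break → 9 h 41 min
Tue: 10:08–18:01 = 7 h 53 min; less 30 min break → 7 h 23 min
Wed: 09:39–16:43 = 7 h 4 min; less 30 min break → 6 h 34 min
Total: 9 h 41 min + 7 h 23 min + 6 h 34 min = 23 h 38 min.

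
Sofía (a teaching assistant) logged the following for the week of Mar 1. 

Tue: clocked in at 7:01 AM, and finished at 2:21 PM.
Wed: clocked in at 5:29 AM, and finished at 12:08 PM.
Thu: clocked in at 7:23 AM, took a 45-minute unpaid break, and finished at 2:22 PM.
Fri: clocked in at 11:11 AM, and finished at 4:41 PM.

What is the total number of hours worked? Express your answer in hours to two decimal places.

Tue: 7:01 AM–2:21 PM = 7 h 20 min
Wed: 5:29 AM–12:08 PM = 6 h 39 min
Thu: 7:23 AM–2:22 PM = 6 h 59 min; less 45 min break → 6 h 14 min
Fri: 11:11 AM–4:41 PM = 5 h 30 min
Total: 7 h 20 min + 6 h 39 min + 6 h 14 min + 5 h 30 min = 25 h 43 min.

25.72 hours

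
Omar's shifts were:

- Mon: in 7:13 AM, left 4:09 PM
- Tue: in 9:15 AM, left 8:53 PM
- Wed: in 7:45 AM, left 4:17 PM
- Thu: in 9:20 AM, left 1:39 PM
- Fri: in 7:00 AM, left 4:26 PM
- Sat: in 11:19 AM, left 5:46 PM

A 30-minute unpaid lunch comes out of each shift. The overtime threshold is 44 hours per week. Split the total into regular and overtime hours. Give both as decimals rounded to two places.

Mon: 7:13 AM–4:09 PM = 8 h 56 min; less 30 min break → 8 h 26 min
Tue: 9:15 AM–8:53 PM = 11 h 38 min; less 30 min break → 11 h 8 min
Wed: 7:45 AM–4:17 PM = 8 h 32 min; less 30 min break → 8 h 2 min
Thu: 9:20 AM–1:39 PM = 4 h 19 min; less 30 min break → 3 h 49 min
Fri: 7:00 AM–4:26 PM = 9 h 26 min; less 30 min break → 8 h 56 min
Sat: 11:19 AM–5:46 PM = 6 h 27 min; less 30 min break → 5 h 57 min
Total worked: 46 h 18 min = 46.30 h.
Threshold 44 h → overtime 2 h 18 min, regular 44 h 0 min.

Regular 44.00 hours, overtime 2.30 hours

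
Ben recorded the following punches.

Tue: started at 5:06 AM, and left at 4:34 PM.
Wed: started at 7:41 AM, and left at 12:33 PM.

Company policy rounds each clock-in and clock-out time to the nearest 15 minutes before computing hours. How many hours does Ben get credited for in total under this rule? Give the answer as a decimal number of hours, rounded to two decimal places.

Tue: in 5:06 AM→5:00 AM, out 4:34 PM→4:30 PM; 11 h 30 min
Wed: in 7:41 AM→7:45 AM, out 12:33 PM→12:30 PM; 4 h 45 min
Total credited: 16 h 15 min.

16.25 hours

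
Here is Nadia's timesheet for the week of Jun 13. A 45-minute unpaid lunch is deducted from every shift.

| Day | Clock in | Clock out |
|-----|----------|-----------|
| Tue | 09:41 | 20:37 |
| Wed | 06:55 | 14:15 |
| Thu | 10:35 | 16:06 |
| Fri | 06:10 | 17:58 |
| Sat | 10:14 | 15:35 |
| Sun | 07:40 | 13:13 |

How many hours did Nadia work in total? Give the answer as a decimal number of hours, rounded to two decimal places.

Tue: 09:41–20:37 = 10 h 56 min; less 45 min break → 10 h 11 min
Wed: 06:55–14:15 = 7 h 20 min; less 45 min break → 6 h 35 min
Thu: 10:35–16:06 = 5 h 31 min; less 45 min break → 4 h 46 min
Fri: 06:10–17:58 = 11 h 48 min; less 45 min break → 11 h 3 min
Sat: 10:14–15:35 = 5 h 21 min; less 45 min break → 4 h 36 min
Sun: 07:40–13:13 = 5 h 33 min; less 45 min break → 4 h 48 min
Total: 10 h 11 min + 6 h 35 min + 4 h 46 min + 11 h 3 min + 4 h 36 min + 4 h 48 min = 41 h 59 min.

41.98 hours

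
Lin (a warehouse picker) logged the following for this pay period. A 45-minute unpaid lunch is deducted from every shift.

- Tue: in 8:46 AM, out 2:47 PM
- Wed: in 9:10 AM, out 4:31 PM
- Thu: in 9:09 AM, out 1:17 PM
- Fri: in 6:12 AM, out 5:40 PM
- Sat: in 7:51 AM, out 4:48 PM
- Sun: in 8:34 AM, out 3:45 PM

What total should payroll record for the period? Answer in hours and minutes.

Tue: 8:46 AM–2:47 PM = 6 h 1 min; less 45 min break → 5 h 16 min
Wed: 9:10 AM–4:31 PM = 7 h 21 min; less 45 min break → 6 h 36 min
Thu: 9:09 AM–1:17 PM = 4 h 8 min; less 45 min break → 3 h 23 min
Fri: 6:12 AM–5:40 PM = 11 h 28 min; less 45 min break → 10 h 43 min
Sat: 7:51 AM–4:48 PM = 8 h 57 min; less 45 min break → 8 h 12 min
Sun: 8:34 AM–3:45 PM = 7 h 11 min; less 45 min break → 6 h 26 min
Total: 5 h 16 min + 6 h 36 min + 3 h 23 min + 10 h 43 min + 8 h 12 min + 6 h 26 min = 40 h 36 min.

40 h 36 min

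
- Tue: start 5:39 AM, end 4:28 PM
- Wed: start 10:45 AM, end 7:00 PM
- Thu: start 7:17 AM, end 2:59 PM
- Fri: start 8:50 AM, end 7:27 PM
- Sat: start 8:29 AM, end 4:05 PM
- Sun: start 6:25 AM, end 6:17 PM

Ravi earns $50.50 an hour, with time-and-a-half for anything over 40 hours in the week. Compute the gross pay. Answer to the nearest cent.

$3296.39

Tue: 5:39 AM–4:28 PM = 10 h 49 min
Wed: 10:45 AM–7:00 PM = 8 h 15 min
Thu: 7:17 AM–2:59 PM = 7 h 42 min
Fri: 8:50 AM–7:27 PM = 10 h 37 min
Sat: 8:29 AM–4:05 PM = 7 h 36 min
Sun: 6:25 AM–6:17 PM = 11 h 52 min
Total worked: 56 h 51 min = 3411 min.
Regular 40 h 0 min = 2400 min at $50.50/h; overtime 16 h 51 min = 1011 min at $75.75/h.
Pay = (2400 × $50.50 + 1011 × $75.75) ÷ 60 = $3296.39.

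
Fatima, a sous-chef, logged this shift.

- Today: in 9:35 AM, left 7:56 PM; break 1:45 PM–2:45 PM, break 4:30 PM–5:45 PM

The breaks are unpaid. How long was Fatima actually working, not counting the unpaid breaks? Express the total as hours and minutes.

8 h 6 min

Today: 9:35 AM–7:56 PM = 10 h 21 min; less 135 min break → 8 h 6 min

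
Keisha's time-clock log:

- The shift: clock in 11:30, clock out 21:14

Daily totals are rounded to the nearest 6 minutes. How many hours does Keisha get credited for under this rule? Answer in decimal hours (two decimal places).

The shift: 11:30–21:14 = 9 h 44 min → rounds to 9 h 42 min

9.70 hours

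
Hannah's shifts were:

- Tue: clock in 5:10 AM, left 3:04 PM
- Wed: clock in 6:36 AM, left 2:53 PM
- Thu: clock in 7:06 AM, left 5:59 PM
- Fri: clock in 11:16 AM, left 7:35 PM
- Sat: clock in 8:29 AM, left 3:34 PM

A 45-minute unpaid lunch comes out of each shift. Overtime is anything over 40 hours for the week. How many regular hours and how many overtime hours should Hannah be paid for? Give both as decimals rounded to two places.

Tue: 5:10 AM–3:04 PM = 9 h 54 min; less 45 min break → 9 h 9 min
Wed: 6:36 AM–2:53 PM = 8 h 17 min; less 45 min break → 7 h 32 min
Thu: 7:06 AM–5:59 PM = 10 h 53 min; less 45 min break → 10 h 8 min
Fri: 11:16 AM–7:35 PM = 8 h 19 min; less 45 min break → 7 h 34 min
Sat: 8:29 AM–3:34 PM = 7 h 5 min; less 45 min break → 6 h 20 min
Total worked: 40 h 43 min = 40.72 h.
Threshold 40 h → overtime 0 h 43 min, regular 40 h 0 min.

Regular 40.00 hours, overtime 0.72 hours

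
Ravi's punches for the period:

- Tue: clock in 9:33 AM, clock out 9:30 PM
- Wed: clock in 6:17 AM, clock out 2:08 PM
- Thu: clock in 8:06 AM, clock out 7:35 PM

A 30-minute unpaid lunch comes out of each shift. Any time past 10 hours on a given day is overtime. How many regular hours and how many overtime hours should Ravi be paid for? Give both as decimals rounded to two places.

Tue: 9:33 AM–9:30 PM = 11 h 57 min; less 30 min break → 11 h 27 min
Wed: 6:17 AM–2:08 PM = 7 h 51 min; less 30 min break → 7 h 21 min
Thu: 8:06 AM–7:35 PM = 11 h 29 min; less 30 min break → 10 h 59 min
Tue reg 10 h 0 min / OT 1 h 27 min; Wed reg 7 h 21 min / OT 0 h 0 min; Thu reg 10 h 0 min / OT 0 h 59 min.
Totals: regular 27 h 21 min, overtime 2 h 26 min.

Regular 27.35 hours, overtime 2.43 hours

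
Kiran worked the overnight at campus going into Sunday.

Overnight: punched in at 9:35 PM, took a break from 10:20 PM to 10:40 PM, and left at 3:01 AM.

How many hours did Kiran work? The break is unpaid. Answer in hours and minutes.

5 h 6 min

Overnight: 9:35 PM → midnight = 2 h 25 min; midnight → 3:01 AM = 3 h 1 min; span 5 h 26 min; less 20 min break → 5 h 6 min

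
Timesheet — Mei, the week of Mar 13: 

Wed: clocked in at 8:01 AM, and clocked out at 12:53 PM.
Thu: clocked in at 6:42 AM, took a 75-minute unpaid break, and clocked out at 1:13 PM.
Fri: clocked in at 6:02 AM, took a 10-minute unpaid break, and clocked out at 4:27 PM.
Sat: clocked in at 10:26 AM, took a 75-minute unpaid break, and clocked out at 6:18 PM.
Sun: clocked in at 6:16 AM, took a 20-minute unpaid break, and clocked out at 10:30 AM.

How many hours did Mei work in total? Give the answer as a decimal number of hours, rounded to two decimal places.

Wed: 8:01 AM–12:53 PM = 4 h 52 min
Thu: 6:42 AM–1:13 PM = 6 h 31 min; less 75 min break → 5 h 16 min
Fri: 6:02 AM–4:27 PM = 10 h 25 min; less 10 min break → 10 h 15 min
Sat: 10:26 AM–6:18 PM = 7 h 52 min; less 75 min break → 6 h 37 min
Sun: 6:16 AM–10:30 AM = 4 h 14 min; less 20 min break → 3 h 54 min
Total: 4 h 52 min + 5 h 16 min + 10 h 15 min + 6 h 37 min + 3 h 54 min = 30 h 54 min.

30.90 hours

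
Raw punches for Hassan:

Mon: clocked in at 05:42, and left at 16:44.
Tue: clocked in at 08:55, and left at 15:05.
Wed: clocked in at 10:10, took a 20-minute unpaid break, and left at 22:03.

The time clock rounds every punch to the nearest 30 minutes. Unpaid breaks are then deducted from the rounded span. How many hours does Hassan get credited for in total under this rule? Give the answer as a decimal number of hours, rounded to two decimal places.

28.67 hours

Mon: in 05:42→05:30, out 16:44→16:30; 11 h 0 min
Tue: in 08:55→09:00, out 15:05→15:00; 6 h 0 min
Wed: in 10:10→10:00, out 22:03→22:00; 12 h 0 min − 20 min = 11 h 40 min
Total credited: 28 h 40 min.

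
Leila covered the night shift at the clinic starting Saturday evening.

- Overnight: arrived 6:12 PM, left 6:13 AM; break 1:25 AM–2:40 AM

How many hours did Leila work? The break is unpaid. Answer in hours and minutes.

10 h 46 min

Overnight: 6:12 PM → midnight = 5 h 48 min; midnight → 6:13 AM = 6 h 13 min; span 12 h 1 min; less 75 min break → 10 h 46 min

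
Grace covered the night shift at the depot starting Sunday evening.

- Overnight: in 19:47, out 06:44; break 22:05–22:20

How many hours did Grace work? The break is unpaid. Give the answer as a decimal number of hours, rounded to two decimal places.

Overnight: 19:47 → midnight = 4 h 13 min; midnight → 06:44 = 6 h 44 min; span 10 h 57 min; less 15 min break → 10 h 42 min

10.70 hours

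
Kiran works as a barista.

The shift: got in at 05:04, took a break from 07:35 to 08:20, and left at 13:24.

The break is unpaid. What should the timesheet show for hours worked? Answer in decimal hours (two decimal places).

7.58 hours

The shift: 05:04–13:24 = 8 h 20 min; less 45 min break → 7 h 35 min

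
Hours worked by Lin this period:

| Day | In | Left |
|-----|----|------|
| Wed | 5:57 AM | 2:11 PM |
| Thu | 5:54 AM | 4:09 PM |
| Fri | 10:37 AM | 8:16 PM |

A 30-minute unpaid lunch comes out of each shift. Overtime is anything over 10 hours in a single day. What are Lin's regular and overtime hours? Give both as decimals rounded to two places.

Regular 26.63 hours, overtime 0.00 hours

Wed: 5:57 AM–2:11 PM = 8 h 14 min; less 30 min break → 7 h 44 min
Thu: 5:54 AM–4:09 PM = 10 h 15 min; less 30 min break → 9 h 45 min
Fri: 10:37 AM–8:16 PM = 9 h 39 min; less 30 min break → 9 h 9 min
Wed reg 7 h 44 min / OT 0 h 0 min; Thu reg 9 h 45 min / OT 0 h 0 min; Fri reg 9 h 9 min / OT 0 h 0 min.
Totals: regular 26 h 38 min, overtime 0 h 0 min.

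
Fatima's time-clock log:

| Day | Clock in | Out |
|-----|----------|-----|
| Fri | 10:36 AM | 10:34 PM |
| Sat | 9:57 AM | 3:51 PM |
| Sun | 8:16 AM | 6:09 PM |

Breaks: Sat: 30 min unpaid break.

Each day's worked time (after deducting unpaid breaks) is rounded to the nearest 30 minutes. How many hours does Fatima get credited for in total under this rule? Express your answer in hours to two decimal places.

Fri: 10:36 AM–10:34 PM = 11 h 58 min → rounds to 12 h 0 min
Sat: 9:57 AM–3:51 PM = 5 h 54 min − 30 min = 5 h 24 min → rounds to 5 h 30 min
Sun: 8:16 AM–6:09 PM = 9 h 53 min → rounds to 10 h 0 min
Total credited: 27 h 30 min.

27.50 hours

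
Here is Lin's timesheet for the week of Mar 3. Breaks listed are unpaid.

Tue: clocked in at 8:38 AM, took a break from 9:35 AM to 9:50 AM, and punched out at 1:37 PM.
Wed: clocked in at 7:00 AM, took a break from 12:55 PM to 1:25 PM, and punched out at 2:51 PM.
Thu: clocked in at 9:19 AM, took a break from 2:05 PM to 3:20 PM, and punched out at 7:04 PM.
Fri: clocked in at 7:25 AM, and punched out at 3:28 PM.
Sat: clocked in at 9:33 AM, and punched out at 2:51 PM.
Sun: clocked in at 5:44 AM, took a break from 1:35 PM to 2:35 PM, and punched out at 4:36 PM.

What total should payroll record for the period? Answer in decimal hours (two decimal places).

43.80 hours

Tue: 8:38 AM–1:37 PM = 4 h 59 min; less 15 min break → 4 h 44 min
Wed: 7:00 AM–2:51 PM = 7 h 51 min; less 30 min break → 7 h 21 min
Thu: 9:19 AM–7:04 PM = 9 h 45 min; less 75 min break → 8 h 30 min
Fri: 7:25 AM–3:28 PM = 8 h 3 min
Sat: 9:33 AM–2:51 PM = 5 h 18 min
Sun: 5:44 AM–4:36 PM = 10 h 52 min; less 60 min break → 9 h 52 min
Total: 4 h 44 min + 7 h 21 min + 8 h 30 min + 8 h 3 min + 5 h 18 min + 9 h 52 min = 43 h 48 min.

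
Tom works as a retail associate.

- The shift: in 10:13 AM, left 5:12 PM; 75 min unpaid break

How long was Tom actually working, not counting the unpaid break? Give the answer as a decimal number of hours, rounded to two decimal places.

5.73 hours

The shift: 10:13 AM–5:12 PM = 6 h 59 min; less 75 min break → 5 h 44 min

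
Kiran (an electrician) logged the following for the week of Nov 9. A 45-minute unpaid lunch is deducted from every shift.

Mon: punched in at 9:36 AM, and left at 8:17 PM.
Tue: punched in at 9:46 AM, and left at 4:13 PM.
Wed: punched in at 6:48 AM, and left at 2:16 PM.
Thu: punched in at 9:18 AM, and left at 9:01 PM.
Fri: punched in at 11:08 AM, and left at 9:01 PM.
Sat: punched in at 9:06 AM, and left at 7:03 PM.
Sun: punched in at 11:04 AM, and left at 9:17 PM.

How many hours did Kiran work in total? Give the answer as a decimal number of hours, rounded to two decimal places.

Mon: 9:36 AM–8:17 PM = 10 h 41 min; less 45 min break → 9 h 56 min
Tue: 9:46 AM–4:13 PM = 6 h 27 min; less 45 min break → 5 h 42 min
Wed: 6:48 AM–2:16 PM = 7 h 28 min; less 45 min break → 6 h 43 min
Thu: 9:18 AM–9:01 PM = 11 h 43 min; less 45 min break → 10 h 58 min
Fri: 11:08 AM–9:01 PM = 9 h 53 min; less 45 min break → 9 h 8 min
Sat: 9:06 AM–7:03 PM = 9 h 57 min; less 45 min break → 9 h 12 min
Sun: 11:04 AM–9:17 PM = 10 h 13 min; less 45 min break → 9 h 28 min
Total: 9 h 56 min + 5 h 42 min + 6 h 43 min + 10 h 58 min + 9 h 8 min + 9 h 12 min + 9 h 28 min = 61 h 7 min.

61.12 hours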